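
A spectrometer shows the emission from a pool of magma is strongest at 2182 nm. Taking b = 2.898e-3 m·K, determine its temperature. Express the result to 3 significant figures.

Wien's law gives T = b/λ_max = (2.898×10⁻³ m·K)/(2.182×10⁻⁶ m) = 1.33×10³ K.

T ≈ 1.33×10³ K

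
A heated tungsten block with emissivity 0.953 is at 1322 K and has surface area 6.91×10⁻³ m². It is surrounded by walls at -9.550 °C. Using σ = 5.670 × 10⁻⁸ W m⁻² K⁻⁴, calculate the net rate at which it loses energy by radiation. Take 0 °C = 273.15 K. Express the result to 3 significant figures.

Net loss ≈ 1.14×10³ W

Surroundings: T = -9.550 °C + 273.15 = 263.600 K.
Area A = 6.91×10⁻³ m².
Net radiated power P_net = εσA(T⁴ − T₀⁴) = 0.953×5.670×10⁻⁸×6.91×10⁻³×(1322⁴ − 263.600⁴).
T⁴ − T₀⁴ = 3.05440×10¹² − 4.82816×10⁹ = 3.04957×10¹² K⁴, so P_net = 1.14×10³ W.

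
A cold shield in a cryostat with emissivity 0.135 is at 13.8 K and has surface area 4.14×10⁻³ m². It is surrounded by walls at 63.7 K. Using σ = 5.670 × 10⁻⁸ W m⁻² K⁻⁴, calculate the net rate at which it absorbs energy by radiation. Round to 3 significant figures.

Area A = 4.14×10⁻³ m².
Net radiated power P_net = εσA(T⁴ − T₀⁴) = 0.135×5.670×10⁻⁸×4.14×10⁻³×(13.8⁴ − 63.7⁴).
T⁴ − T₀⁴ = 36267.4 − 1.64648×10⁷ = -1.64285×10⁷ K⁴, so P_net = -5.21×10⁻⁴ W — negative, meaning a net gain of 5.21×10⁻⁴ W.

Net gain ≈ 5.21×10⁻⁴ W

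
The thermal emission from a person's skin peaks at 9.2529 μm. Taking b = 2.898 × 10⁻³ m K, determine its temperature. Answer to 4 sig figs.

Wien's law gives T = b/λ_max = (2.898×10⁻³ m·K)/(9.2529×10⁻⁶ m) = 313.2 K.

T ≈ 313.2 K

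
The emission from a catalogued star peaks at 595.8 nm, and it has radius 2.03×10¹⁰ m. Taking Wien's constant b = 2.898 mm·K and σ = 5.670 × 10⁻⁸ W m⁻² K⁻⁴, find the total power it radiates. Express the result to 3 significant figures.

Wien's law: T = b/λ_max = 2.898×10⁻³/5.958×10⁻⁷ = 4864.05 K.
Surface area A = 4πR² = 4π(2.03×10¹⁰ m)² = 5.17848×10²¹ m².
Then P = σAT⁴ = 5.670×10⁻⁸×5.17848×10²¹×(4864.05)⁴ = 1.64×10²⁹ W.

P ≈ 1.64×10²⁹ W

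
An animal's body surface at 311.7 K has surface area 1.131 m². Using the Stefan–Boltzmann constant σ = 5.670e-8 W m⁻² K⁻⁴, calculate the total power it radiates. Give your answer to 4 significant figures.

P ≈ 605.3 W

Area A = 1.131 m².
P = σAT⁴ = 5.670×10⁻⁸ × 1.131 × (311.7)⁴ = 605.3 W.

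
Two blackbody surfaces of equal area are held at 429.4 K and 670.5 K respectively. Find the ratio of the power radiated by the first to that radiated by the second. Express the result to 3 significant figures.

P₁/P₂ ≈ 0.168

With equal areas, P₁/P₂ = (T₁/T₂)⁴ = (429.4/670.5)⁴ = 0.168.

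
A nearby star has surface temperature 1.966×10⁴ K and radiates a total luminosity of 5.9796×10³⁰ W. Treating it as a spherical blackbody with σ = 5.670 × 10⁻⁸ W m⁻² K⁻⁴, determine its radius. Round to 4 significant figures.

R ≈ 7.495×10⁹ m

L = 4πR²σT⁴ ⇒ R = √(L/(4πσT⁴)).
σT⁴ = 8.47066×10⁹ W/m², so R = √(5.9796×10³⁰/(4π×8.47066×10⁹)) = 7.495×10⁹ m.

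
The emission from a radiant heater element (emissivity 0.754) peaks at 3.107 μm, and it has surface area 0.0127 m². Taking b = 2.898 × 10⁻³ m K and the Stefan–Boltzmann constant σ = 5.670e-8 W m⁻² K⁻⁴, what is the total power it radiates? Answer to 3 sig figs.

P ≈ 411 W

Wien's law: T = b/λ_max = 2.898×10⁻³/3.107×10⁻⁶ = 932.733 K.
Area A = 0.0127 m².
Then P = εσAT⁴ = 0.754×5.670×10⁻⁸×0.0127×(932.733)⁴ = 411 W.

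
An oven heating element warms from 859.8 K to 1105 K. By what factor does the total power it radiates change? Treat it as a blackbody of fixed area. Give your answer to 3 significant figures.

P ∝ T⁴, so P₂/P₁ = (T₂/T₁)⁴ = (1105/859.8)⁴ = (1.28518)⁴ = 2.73.

P₂/P₁ ≈ 2.73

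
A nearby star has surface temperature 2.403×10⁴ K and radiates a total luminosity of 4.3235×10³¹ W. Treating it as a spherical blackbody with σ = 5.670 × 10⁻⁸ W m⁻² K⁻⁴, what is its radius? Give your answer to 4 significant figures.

R ≈ 1.349×10¹⁰ m

L = 4πR²σT⁴ ⇒ R = √(L/(4πσT⁴)).
σT⁴ = 1.89059×10¹⁰ W/m², so R = √(4.3235×10³¹/(4π×1.89059×10¹⁰)) = 1.349×10¹⁰ m.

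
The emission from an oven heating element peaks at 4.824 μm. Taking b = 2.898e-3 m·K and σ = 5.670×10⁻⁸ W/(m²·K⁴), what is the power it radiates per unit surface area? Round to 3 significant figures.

I ≈ 7.38×10³ W/m²

Wien's law: T = b/λ_max = 2.898×10⁻³/4.824×10⁻⁶ = 600.746 K.
Then I = σT⁴ = 5.670×10⁻⁸×(600.746)⁴ = 7.38×10³ W/m².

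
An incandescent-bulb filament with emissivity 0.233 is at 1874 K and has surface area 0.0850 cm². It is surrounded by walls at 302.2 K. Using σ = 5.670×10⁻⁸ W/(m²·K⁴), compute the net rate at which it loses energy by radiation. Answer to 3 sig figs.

Net loss ≈ 1.38 W

Area A = 0.0850 cm² = 8.50×10⁻⁶ m².
Net radiated power P_net = εσA(T⁴ − T₀⁴) = 0.233×5.670×10⁻⁸×8.50×10⁻⁶×(1874⁴ − 302.2⁴).
T⁴ − T₀⁴ = 1.23333×10¹³ − 8.34023×10⁹ = 1.23250×10¹³ K⁴, so P_net = 1.38 W.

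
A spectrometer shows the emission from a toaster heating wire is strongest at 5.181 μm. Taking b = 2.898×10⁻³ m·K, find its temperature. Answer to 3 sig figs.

T ≈ 559 K

Wien's law gives T = b/λ_max = (2.898×10⁻³ m·K)/(5.181×10⁻⁶ m) = 559 K.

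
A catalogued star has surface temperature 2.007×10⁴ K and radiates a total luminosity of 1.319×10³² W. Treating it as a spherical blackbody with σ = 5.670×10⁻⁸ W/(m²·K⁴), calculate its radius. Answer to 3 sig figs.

L = 4πR²σT⁴ ⇒ R = √(L/(4πσT⁴)).
σT⁴ = 9.19968×10⁹ W/m², so R = √(1.319×10³²/(4π×9.19968×10⁹)) = 3.38×10¹⁰ m.

R ≈ 3.38×10¹⁰ m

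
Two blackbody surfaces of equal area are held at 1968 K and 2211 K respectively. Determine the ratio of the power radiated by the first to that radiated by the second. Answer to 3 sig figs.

P₁/P₂ ≈ 0.628

With equal areas, P₁/P₂ = (T₁/T₂)⁴ = (1968/2211)⁴ = 0.628.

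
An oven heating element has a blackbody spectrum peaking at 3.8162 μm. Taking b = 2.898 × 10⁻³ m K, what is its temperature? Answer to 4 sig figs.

Wien's law gives T = b/λ_max = (2.898×10⁻³ m·K)/(3.8162×10⁻⁶ m) = 759.4 K.

T ≈ 759.4 K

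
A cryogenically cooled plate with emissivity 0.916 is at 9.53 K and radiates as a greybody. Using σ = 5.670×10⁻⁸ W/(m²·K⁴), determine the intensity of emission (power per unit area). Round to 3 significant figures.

Stefan–Boltzmann: I = εσT⁴ = 0.916 × 5.670×10⁻⁸ × (9.53)⁴ = 4.28×10⁻⁴ W/m².

I ≈ 4.28×10⁻⁴ W/m²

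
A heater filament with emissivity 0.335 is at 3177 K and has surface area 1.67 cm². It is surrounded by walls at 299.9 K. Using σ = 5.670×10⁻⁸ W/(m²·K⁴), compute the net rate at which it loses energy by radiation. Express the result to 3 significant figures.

Area A = 1.67 cm² = 1.67×10⁻⁴ m².
Net radiated power P_net = εσA(T⁴ − T₀⁴) = 0.335×5.670×10⁻⁸×1.67×10⁻⁴×(3177⁴ − 299.9⁴).
T⁴ − T₀⁴ = 1.01875×10¹⁴ − 8.08921×10⁹ = 1.01867×10¹⁴ K⁴, so P_net = 323 W.

Net loss ≈ 323 W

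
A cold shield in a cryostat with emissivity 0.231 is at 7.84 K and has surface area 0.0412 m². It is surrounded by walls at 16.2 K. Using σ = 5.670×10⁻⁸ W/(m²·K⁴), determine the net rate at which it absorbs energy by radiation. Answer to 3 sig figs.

Area A = 0.0412 m².
Net radiated power P_net = εσA(T⁴ − T₀⁴) = 0.231×5.670×10⁻⁸×0.0412×(7.84⁴ − 16.2⁴).
T⁴ − T₀⁴ = 3778.02 − 68874.8 = -65096.8 K⁴, so P_net = -3.51×10⁻⁵ W — negative, meaning a net gain of 3.51×10⁻⁵ W.

Net gain ≈ 3.51×10⁻⁵ W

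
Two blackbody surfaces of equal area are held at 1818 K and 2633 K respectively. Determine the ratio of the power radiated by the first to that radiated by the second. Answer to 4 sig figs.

P₁/P₂ ≈ 0.2273

With equal areas, P₁/P₂ = (T₁/T₂)⁴ = (1818/2633)⁴ = 0.2273.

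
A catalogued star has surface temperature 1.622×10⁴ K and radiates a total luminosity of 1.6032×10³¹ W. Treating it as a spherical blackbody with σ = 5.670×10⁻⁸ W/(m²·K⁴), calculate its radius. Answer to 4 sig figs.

R ≈ 1.803×10¹⁰ m

L = 4πR²σT⁴ ⇒ R = √(L/(4πσT⁴)).
σT⁴ = 3.92452×10⁹ W/m², so R = √(1.6032×10³¹/(4π×3.92452×10⁹)) = 1.803×10¹⁰ m.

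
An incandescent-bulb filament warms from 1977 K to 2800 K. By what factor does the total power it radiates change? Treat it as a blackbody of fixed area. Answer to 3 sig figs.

P ∝ T⁴, so P₂/P₁ = (T₂/T₁)⁴ = (2800/1977)⁴ = (1.41629)⁴ = 4.02.

P₂/P₁ ≈ 4.02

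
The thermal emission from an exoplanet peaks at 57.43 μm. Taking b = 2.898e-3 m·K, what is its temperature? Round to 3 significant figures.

T ≈ 50.5 K

Wien's law gives T = b/λ_max = (2.898×10⁻³ m·K)/(5.743×10⁻⁵ m) = 50.5 K.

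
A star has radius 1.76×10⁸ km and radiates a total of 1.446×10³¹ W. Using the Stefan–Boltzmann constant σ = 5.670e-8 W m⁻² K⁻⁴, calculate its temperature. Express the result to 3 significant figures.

Surface area A = 4πR² = 4π(1.76×10¹¹ m)² = 3.89256×10²³ m².
P = σAT⁴ ⇒ T = (P/(σA))^(1/4) = (1.446×10³¹/(5.670×10⁻⁸×3.89256×10²³))^(1/4) = 5.06×10³ K.

T ≈ 5.06×10³ K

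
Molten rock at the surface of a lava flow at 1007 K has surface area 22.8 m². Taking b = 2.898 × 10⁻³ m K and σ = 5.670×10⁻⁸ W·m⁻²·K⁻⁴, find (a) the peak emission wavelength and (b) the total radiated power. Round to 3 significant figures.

(a) λ_max = b/T = 2.898×10⁻³/1007 = 2.878×10⁻⁶ m = 2.88×10³ nm.
Area A = 22.8 m².
(b) P = σAT⁴ = 5.670×10⁻⁸×22.8×(1007)⁴ = 1.33×10⁶ W.

λ_max ≈ 2.88×10³ nm; P ≈ 1.33×10⁶ W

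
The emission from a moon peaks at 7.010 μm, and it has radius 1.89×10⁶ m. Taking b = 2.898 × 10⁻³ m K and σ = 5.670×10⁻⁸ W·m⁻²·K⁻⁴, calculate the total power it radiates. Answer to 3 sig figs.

Wien's law: T = b/λ_max = 2.898×10⁻³/7.010×10⁻⁶ = 413.409 K.
Surface area A = 4πR² = 4π(1.89×10⁶ m)² = 4.48883×10¹³ m².
Then P = σAT⁴ = 5.670×10⁻⁸×4.48883×10¹³×(413.409)⁴ = 7.43×10¹⁶ W.

P ≈ 7.43×10¹⁶ W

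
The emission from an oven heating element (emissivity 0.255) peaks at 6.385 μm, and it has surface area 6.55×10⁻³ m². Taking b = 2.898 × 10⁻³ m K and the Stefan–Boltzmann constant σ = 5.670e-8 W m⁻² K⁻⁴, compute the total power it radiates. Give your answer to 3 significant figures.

Wien's law: T = b/λ_max = 2.898×10⁻³/6.385×10⁻⁶ = 453.876 K.
Area A = 6.55×10⁻³ m².
Then P = εσAT⁴ = 0.255×5.670×10⁻⁸×6.55×10⁻³×(453.876)⁴ = 4.02 W.

P ≈ 4.02 W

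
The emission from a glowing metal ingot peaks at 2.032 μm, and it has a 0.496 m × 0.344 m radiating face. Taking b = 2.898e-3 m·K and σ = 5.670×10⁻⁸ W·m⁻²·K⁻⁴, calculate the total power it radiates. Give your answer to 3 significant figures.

P ≈ 4.00×10⁴ W

Wien's law: T = b/λ_max = 2.898×10⁻³/2.032×10⁻⁶ = 1426.18 K.
Area A = 0.496 × 0.344 = 0.170624 m².
Then P = σAT⁴ = 5.670×10⁻⁸×0.170624×(1426.18)⁴ = 4.00×10⁴ W.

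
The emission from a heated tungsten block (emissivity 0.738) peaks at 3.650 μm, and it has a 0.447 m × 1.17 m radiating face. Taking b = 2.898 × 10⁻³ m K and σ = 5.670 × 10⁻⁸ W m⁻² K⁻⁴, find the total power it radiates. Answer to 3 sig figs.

Wien's law: T = b/λ_max = 2.898×10⁻³/3.650×10⁻⁶ = 793.973 K.
Area A = 0.447 × 1.17 = 0.52299 m².
Then P = εσAT⁴ = 0.738×5.670×10⁻⁸×0.52299×(793.973)⁴ = 8.70×10³ W.

P ≈ 8.70×10³ W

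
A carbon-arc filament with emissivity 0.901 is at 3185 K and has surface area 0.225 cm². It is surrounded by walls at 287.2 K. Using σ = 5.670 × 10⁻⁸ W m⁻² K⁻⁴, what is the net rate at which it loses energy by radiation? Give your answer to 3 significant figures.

Net loss ≈ 118 W

Area A = 0.225 cm² = 2.25×10⁻⁵ m².
Net radiated power P_net = εσA(T⁴ − T₀⁴) = 0.901×5.670×10⁻⁸×2.25×10⁻⁵×(3185⁴ − 287.2⁴).
T⁴ − T₀⁴ = 1.02905×10¹⁴ − 6.80358×10⁹ = 1.02898×10¹⁴ K⁴, so P_net = 118 W.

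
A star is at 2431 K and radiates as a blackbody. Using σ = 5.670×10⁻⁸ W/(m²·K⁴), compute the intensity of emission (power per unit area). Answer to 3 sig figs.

Stefan–Boltzmann: I = σT⁴ = 5.670×10⁻⁸ × (2431)⁴ = 1.98×10⁶ W/m².

I ≈ 1.98×10⁶ W/m²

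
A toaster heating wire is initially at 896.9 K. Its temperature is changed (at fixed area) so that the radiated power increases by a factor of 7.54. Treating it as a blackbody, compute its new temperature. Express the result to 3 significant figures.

T₂ ≈ 1.49×10³ K

P ∝ T⁴, so T₂/T₁ = (P₂/P₁)^(1/4) = (7.54)^(1/4) = 1.65708.
T₂ = 896.9 × 1.65708 = 1.49×10³ K.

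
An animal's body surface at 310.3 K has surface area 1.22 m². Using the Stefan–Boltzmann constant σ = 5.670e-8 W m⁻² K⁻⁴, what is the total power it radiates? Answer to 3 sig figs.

Area A = 1.22 m².
P = σAT⁴ = 5.670×10⁻⁸ × 1.22 × (310.3)⁴ = 641 W.

P ≈ 641 W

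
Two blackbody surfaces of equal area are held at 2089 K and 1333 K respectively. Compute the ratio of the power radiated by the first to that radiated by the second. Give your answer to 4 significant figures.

P₁/P₂ ≈ 6.032

With equal areas, P₁/P₂ = (T₁/T₂)⁴ = (2089/1333)⁴ = 6.032.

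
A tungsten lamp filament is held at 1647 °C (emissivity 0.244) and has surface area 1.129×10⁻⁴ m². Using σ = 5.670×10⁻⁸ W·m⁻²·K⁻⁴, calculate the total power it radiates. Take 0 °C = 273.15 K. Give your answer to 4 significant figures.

T = 1647 °C + 273.15 = 1920.15 K.
Area A = 1.129×10⁻⁴ m².
P = εσAT⁴ = 0.244 × 5.670×10⁻⁸ × 1.129×10⁻⁴ × (1920.15)⁴ = 21.23 W.

P ≈ 21.23 W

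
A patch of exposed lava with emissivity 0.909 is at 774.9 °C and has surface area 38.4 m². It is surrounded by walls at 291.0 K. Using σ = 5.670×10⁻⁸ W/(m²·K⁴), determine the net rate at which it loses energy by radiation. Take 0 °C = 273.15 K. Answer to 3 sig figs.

T = 774.9 °C + 273.15 = 1048.05 K.
Area A = 38.4 m².
Net radiated power P_net = εσA(T⁴ − T₀⁴) = 0.909×5.670×10⁻⁸×38.4×(1048.05⁴ − 291.0⁴).
T⁴ − T₀⁴ = 1.20650×10¹² − 7.17087×10⁹ = 1.19933×10¹² K⁴, so P_net = 2.37×10⁶ W.

Net loss ≈ 2.37×10⁶ W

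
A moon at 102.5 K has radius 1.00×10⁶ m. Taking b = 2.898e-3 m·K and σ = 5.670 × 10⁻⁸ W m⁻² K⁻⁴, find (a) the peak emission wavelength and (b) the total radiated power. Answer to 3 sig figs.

λ_max ≈ 28.3 μm; P ≈ 7.86×10¹³ W

(a) λ_max = b/T = 2.898×10⁻³/102.5 = 2.827×10⁻⁵ m = 28.3 μm.
Surface area A = 4πR² = 4π(1.00×10⁶ m)² = 1.25664×10¹³ m².
(b) P = σAT⁴ = 5.670×10⁻⁸×1.25664×10¹³×(102.5)⁴ = 7.86×10¹³ W.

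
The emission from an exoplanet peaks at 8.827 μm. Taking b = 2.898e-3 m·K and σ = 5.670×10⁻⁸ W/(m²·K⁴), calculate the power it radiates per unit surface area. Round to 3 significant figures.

Wien's law: T = b/λ_max = 2.898×10⁻³/8.827×10⁻⁶ = 328.311 K.
Then I = σT⁴ = 5.670×10⁻⁸×(328.311)⁴ = 659 W/m².

I ≈ 659 W/m²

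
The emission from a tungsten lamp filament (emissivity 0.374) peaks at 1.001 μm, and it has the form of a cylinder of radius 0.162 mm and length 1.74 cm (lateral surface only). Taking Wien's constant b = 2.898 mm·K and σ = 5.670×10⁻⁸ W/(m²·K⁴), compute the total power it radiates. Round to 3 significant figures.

P ≈ 26.4 W

Wien's law: T = b/λ_max = 2.898×10⁻³/1.001×10⁻⁶ = 2895.10 K.
Lateral area A = 2πrL = 2π×1.62×10⁻⁴×0.0174 = 1.77110×10⁻⁵ m².
Then P = εσAT⁴ = 0.374×5.670×10⁻⁸×1.77110×10⁻⁵×(2895.10)⁴ = 26.4 W.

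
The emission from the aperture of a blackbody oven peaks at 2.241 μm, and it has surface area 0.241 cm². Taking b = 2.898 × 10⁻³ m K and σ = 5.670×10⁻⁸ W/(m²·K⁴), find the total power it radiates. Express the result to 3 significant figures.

P ≈ 3.82 W

Wien's law: T = b/λ_max = 2.898×10⁻³/2.241×10⁻⁶ = 1293.17 K.
Area A = 0.241 cm² = 2.41×10⁻⁵ m².
Then P = σAT⁴ = 5.670×10⁻⁸×2.41×10⁻⁵×(1293.17)⁴ = 3.82 W.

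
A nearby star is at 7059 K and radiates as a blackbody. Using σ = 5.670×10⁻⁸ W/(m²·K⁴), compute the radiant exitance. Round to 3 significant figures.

I ≈ 1.41×10⁸ W/m²

Stefan–Boltzmann: I = σT⁴ = 5.670×10⁻⁸ × (7059)⁴ = 1.41×10⁸ W/m².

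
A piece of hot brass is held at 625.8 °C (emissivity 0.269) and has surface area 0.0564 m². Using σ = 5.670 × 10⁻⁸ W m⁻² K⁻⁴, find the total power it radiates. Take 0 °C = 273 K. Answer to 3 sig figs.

P ≈ 561 W

T = 625.8 °C + 273 = 898.8 K.
Area A = 0.0564 m².
P = εσAT⁴ = 0.269 × 5.670×10⁻⁸ × 0.0564 × (898.8)⁴ = 561 W.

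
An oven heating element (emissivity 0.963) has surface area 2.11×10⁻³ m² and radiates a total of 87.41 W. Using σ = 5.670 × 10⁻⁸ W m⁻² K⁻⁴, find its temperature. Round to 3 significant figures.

T ≈ 933 K

Area A = 2.11×10⁻³ m².
P = εσAT⁴ ⇒ T = (P/(εσA))^(1/4) = (87.41/(0.963×5.670×10⁻⁸×2.11×10⁻³))^(1/4) = 933 K.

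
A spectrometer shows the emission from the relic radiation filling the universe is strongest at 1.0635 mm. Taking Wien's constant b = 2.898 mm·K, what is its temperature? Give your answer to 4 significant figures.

Wien's law gives T = b/λ_max = (2.898×10⁻³ m·K)/(1.0635×10⁻³ m) = 2.725 K.

T ≈ 2.725 K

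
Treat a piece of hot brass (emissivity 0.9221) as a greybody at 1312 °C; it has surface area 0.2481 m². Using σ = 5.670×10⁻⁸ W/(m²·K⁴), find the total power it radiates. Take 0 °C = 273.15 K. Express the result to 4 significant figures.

T = 1312 °C + 273.15 = 1585.15 K.
Area A = 0.2481 m².
P = εσAT⁴ = 0.9221 × 5.670×10⁻⁸ × 0.2481 × (1585.15)⁴ = 8.190×10⁴ W.

P ≈ 8.190×10⁴ W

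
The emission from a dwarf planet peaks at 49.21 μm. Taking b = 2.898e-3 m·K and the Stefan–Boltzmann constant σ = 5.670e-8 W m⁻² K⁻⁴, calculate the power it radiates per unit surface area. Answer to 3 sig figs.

Wien's law: T = b/λ_max = 2.898×10⁻³/4.921×10⁻⁵ = 58.8905 K.
Then I = σT⁴ = 5.670×10⁻⁸×(58.8905)⁴ = 0.682 W/m².

I ≈ 0.682 W/m²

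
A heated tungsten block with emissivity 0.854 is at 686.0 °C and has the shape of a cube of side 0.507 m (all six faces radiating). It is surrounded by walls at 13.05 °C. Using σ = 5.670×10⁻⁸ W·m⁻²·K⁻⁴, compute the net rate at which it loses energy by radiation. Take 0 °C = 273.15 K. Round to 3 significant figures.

T = 686.0 °C + 273.15 = 959.15 K.
Surroundings: T = 13.05 °C + 273.15 = 286.20 K.
Area A = 6s² = 6×(0.507 m)² = 1.54229 m².
Net radiated power P_net = εσA(T⁴ − T₀⁴) = 0.854×5.670×10⁻⁸×1.54229×(959.15⁴ − 286.20⁴).
T⁴ − T₀⁴ = 8.46342×10¹¹ − 6.70932×10⁹ = 8.39633×10¹¹ K⁴, so P_net = 6.27×10⁴ W.

Net loss ≈ 6.27×10⁴ W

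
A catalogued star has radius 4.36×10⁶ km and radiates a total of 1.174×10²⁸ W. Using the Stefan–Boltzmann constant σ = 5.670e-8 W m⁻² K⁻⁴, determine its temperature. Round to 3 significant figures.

Surface area A = 4πR² = 4π(4.36×10⁹ m)² = 2.38882×10²⁰ m².
P = σAT⁴ ⇒ T = (P/(σA))^(1/4) = (1.174×10²⁸/(5.670×10⁻⁸×2.38882×10²⁰))^(1/4) = 5.43×10³ K.

T ≈ 5.43×10³ K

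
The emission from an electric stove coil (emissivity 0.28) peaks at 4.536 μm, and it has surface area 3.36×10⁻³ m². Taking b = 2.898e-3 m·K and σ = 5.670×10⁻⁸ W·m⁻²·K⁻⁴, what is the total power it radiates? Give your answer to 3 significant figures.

P ≈ 8.89 W

Wien's law: T = b/λ_max = 2.898×10⁻³/4.536×10⁻⁶ = 638.889 K.
Area A = 3.36×10⁻³ m².
Then P = εσAT⁴ = 0.28×5.670×10⁻⁸×3.36×10⁻³×(638.889)⁴ = 8.89 W.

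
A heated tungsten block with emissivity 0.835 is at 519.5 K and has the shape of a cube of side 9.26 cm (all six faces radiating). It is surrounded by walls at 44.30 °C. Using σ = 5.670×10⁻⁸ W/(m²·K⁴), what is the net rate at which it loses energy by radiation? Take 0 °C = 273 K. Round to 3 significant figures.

Surroundings: T = 44.30 °C + 273 = 317.30 K.
Area A = 6s² = 6×(0.0926 m)² = 0.0514486 m².
Net radiated power P_net = εσA(T⁴ − T₀⁴) = 0.835×5.670×10⁻⁸×0.0514486×(519.5⁴ − 317.30⁴).
T⁴ − T₀⁴ = 7.28353×10¹⁰ − 1.01363×10¹⁰ = 6.26990×10¹⁰ K⁴, so P_net = 153 W.

Net loss ≈ 153 W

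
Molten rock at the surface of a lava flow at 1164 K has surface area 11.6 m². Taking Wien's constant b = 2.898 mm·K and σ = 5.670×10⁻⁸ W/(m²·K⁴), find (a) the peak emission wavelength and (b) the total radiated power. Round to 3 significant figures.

λ_max ≈ 2.49 μm; P ≈ 1.21×10⁶ W

(a) λ_max = b/T = 2.898×10⁻³/1164 = 2.490×10⁻⁶ m = 2.49 μm.
Area A = 11.6 m².
(b) P = σAT⁴ = 5.670×10⁻⁸×11.6×(1164)⁴ = 1.21×10⁶ W.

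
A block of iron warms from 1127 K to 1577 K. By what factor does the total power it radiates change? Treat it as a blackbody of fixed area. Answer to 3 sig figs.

P₂/P₁ ≈ 3.83

P ∝ T⁴, so P₂/P₁ = (T₂/T₁)⁴ = (1577/1127)⁴ = (1.39929)⁴ = 3.83.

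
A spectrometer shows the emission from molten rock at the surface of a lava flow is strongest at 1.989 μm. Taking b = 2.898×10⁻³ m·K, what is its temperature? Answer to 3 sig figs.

Wien's law gives T = b/λ_max = (2.898×10⁻³ m·K)/(1.989×10⁻⁶ m) = 1.46×10³ K.

T ≈ 1.46×10³ K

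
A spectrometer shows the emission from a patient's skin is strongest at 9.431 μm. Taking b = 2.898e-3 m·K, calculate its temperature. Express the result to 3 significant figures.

T ≈ 307 K

Wien's law gives T = b/λ_max = (2.898×10⁻³ m·K)/(9.431×10⁻⁶ m) = 307 K.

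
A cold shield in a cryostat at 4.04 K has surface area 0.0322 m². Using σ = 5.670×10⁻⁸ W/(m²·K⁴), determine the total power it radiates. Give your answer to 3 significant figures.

P ≈ 4.86×10⁻⁷ W

Area A = 0.0322 m².
P = σAT⁴ = 5.670×10⁻⁸ × 0.0322 × (4.04)⁴ = 4.86×10⁻⁷ W.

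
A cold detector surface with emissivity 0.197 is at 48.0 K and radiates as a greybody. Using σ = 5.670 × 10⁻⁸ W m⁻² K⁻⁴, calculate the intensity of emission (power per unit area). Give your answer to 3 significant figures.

I ≈ 0.0593 W/m²

Stefan–Boltzmann: I = εσT⁴ = 0.197 × 5.670×10⁻⁸ × (48.0)⁴ = 0.0593 W/m².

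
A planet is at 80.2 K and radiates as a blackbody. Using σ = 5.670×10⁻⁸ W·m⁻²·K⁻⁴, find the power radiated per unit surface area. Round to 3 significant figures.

Stefan–Boltzmann: I = σT⁴ = 5.670×10⁻⁸ × (80.2)⁴ = 2.35 W/m².

I ≈ 2.35 W/m²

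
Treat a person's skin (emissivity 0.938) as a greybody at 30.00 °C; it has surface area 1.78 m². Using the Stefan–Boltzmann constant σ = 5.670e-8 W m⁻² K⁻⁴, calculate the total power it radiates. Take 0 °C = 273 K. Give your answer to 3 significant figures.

P ≈ 798 W

T = 30.00 °C + 273 = 303.00 K.
Area A = 1.78 m².
P = εσAT⁴ = 0.938 × 5.670×10⁻⁸ × 1.78 × (303.00)⁴ = 798 W.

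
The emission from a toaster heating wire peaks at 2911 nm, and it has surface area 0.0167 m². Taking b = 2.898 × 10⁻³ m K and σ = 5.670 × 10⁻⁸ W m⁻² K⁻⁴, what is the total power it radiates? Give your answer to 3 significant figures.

P ≈ 930 W

Wien's law: T = b/λ_max = 2.898×10⁻³/2.911×10⁻⁶ = 995.534 K.
Area A = 0.0167 m².
Then P = σAT⁴ = 5.670×10⁻⁸×0.0167×(995.534)⁴ = 930 W.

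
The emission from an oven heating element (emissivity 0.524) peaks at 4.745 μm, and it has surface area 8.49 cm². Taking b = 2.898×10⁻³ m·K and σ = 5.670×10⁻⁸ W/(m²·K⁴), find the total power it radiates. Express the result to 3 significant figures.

P ≈ 3.51 W

Wien's law: T = b/λ_max = 2.898×10⁻³/4.745×10⁻⁶ = 610.748 K.
Area A = 8.49 cm² = 8.49×10⁻⁴ m².
Then P = εσAT⁴ = 0.524×5.670×10⁻⁸×8.49×10⁻⁴×(610.748)⁴ = 3.51 W.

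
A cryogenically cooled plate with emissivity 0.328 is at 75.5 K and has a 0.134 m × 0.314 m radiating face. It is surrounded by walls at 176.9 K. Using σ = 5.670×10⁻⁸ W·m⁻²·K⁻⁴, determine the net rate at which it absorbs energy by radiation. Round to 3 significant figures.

Area A = 0.134 × 0.314 = 0.042076 m².
Net radiated power P_net = εσA(T⁴ − T₀⁴) = 0.328×5.670×10⁻⁸×0.042076×(75.5⁴ − 176.9⁴).
T⁴ − T₀⁴ = 3.24929×10⁷ − 9.79290×10⁸ = -9.46797×10⁸ K⁴, so P_net = -0.741 W — negative, meaning a net gain of 0.741 W.

Net gain ≈ 0.741 W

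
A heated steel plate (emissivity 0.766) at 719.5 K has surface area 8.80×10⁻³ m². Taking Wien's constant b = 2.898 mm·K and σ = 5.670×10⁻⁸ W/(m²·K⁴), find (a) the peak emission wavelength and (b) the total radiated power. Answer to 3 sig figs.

λ_max ≈ 4.03 μm; P ≈ 102 W

(a) λ_max = b/T = 2.898×10⁻³/719.5 = 4.028×10⁻⁶ m = 4.03 μm.
Area A = 8.80×10⁻³ m².
(b) P = εσAT⁴ = 0.766×5.670×10⁻⁸×8.80×10⁻³×(719.5)⁴ = 102 W.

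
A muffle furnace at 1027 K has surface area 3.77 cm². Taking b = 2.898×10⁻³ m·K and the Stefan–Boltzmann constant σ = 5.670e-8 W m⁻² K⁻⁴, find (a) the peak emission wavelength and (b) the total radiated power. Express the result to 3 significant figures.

λ_max ≈ 2.82 μm; P ≈ 23.8 W

(a) λ_max = b/T = 2.898×10⁻³/1027 = 2.822×10⁻⁶ m = 2.82 μm.
Area A = 3.77 cm² = 3.77×10⁻⁴ m².
(b) P = σAT⁴ = 5.670×10⁻⁸×3.77×10⁻⁴×(1027)⁴ = 23.8 W.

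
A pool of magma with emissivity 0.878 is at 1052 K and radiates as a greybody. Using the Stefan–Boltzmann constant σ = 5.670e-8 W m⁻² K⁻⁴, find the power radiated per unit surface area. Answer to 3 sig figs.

Stefan–Boltzmann: I = εσT⁴ = 0.878 × 5.670×10⁻⁸ × (1052)⁴ = 6.10×10⁴ W/m².

I ≈ 6.10×10⁴ W/m²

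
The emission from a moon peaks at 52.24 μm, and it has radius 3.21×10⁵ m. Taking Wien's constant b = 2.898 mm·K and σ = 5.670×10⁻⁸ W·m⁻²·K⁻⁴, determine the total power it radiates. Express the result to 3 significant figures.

P ≈ 6.95×10¹¹ W

Wien's law: T = b/λ_max = 2.898×10⁻³/5.224×10⁻⁵ = 55.4747 K.
Surface area A = 4πR² = 4π(3.21×10⁵ m)² = 1.29485×10¹² m².
Then P = σAT⁴ = 5.670×10⁻⁸×1.29485×10¹²×(55.4747)⁴ = 6.95×10¹¹ W.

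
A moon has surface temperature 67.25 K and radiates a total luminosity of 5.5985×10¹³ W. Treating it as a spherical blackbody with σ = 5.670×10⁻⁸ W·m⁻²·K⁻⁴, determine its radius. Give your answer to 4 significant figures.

R ≈ 1.960×10⁶ m

L = 4πR²σT⁴ ⇒ R = √(L/(4πσT⁴)).
σT⁴ = 1.15972 W/m², so R = √(5.5985×10¹³/(4π×1.15972)) = 1.960×10⁶ m.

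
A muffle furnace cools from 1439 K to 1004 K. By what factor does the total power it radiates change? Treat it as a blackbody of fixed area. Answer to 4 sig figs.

P ∝ T⁴, so P₂/P₁ = (T₂/T₁)⁴ = (1004/1439)⁴ = (0.697707)⁴ = 0.2370.

P₂/P₁ ≈ 0.2370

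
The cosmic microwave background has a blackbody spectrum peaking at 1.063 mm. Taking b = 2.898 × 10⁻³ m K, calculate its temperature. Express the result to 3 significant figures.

T ≈ 2.73 K

Wien's law gives T = b/λ_max = (2.898×10⁻³ m·K)/(1.063×10⁻³ m) = 2.73 K.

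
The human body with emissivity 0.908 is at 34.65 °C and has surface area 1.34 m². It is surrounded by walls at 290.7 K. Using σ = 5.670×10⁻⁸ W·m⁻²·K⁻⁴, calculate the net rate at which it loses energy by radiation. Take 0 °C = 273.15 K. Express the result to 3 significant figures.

T = 34.65 °C + 273.15 = 307.80 K.
Area A = 1.34 m².
Net radiated power P_net = εσA(T⁴ − T₀⁴) = 0.908×5.670×10⁻⁸×1.34×(307.80⁴ − 290.7⁴).
T⁴ − T₀⁴ = 8.97583×10⁹ − 7.14135×10⁹ = 1.83448×10⁹ K⁴, so P_net = 127 W.

Net loss ≈ 127 W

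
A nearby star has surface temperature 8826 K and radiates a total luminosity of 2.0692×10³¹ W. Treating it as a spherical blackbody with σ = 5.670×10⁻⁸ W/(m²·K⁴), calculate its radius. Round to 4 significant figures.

R ≈ 6.918×10¹⁰ m

L = 4πR²σT⁴ ⇒ R = √(L/(4πσT⁴)).
σT⁴ = 3.44064×10⁸ W/m², so R = √(2.0692×10³¹/(4π×3.44064×10⁸)) = 6.918×10¹⁰ m.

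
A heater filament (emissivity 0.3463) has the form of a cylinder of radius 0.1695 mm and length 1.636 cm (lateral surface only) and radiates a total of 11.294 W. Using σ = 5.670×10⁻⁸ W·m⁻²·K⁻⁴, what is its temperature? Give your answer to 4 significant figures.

T ≈ 2397 K

Lateral area A = 2πrL = 2π×1.695×10⁻⁴×0.01636 = 1.74234×10⁻⁵ m².
P = εσAT⁴ ⇒ T = (P/(εσA))^(1/4) = (11.294/(0.3463×5.670×10⁻⁸×1.74234×10⁻⁵))^(1/4) = 2397 K.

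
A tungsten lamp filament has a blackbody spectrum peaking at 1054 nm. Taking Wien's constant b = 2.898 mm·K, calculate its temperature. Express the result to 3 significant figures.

T ≈ 2.75×10³ K

Wien's law gives T = b/λ_max = (2.898×10⁻³ m·K)/(1.054×10⁻⁶ m) = 2.75×10³ K.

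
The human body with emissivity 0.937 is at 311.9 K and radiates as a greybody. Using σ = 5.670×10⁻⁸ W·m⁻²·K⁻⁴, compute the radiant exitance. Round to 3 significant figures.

Stefan–Boltzmann: I = εσT⁴ = 0.937 × 5.670×10⁻⁸ × (311.9)⁴ = 503 W/m².

I ≈ 503 W/m²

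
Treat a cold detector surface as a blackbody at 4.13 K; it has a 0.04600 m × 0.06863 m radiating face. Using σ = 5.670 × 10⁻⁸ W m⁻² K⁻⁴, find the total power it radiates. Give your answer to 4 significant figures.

P ≈ 5.208×10⁻⁸ W

Area A = 0.04600 × 0.06863 = 3.15698×10⁻³ m².
P = σAT⁴ = 5.670×10⁻⁸ × 3.15698×10⁻³ × (4.13)⁴ = 5.208×10⁻⁸ W.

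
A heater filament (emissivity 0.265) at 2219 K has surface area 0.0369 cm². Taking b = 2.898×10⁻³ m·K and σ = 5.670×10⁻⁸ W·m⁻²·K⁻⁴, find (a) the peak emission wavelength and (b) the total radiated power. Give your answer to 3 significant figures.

λ_max ≈ 1.31×10³ nm; P ≈ 1.34 W

(a) λ_max = b/T = 2.898×10⁻³/2219 = 1.306×10⁻⁶ m = 1.31×10³ nm.
Area A = 0.0369 cm² = 3.69×10⁻⁶ m².
(b) P = εσAT⁴ = 0.265×5.670×10⁻⁸×3.69×10⁻⁶×(2219)⁴ = 1.34 W.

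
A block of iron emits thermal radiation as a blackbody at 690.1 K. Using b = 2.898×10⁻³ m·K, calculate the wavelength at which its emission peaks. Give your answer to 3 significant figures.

λ_max ≈ 4.20 μm

Wien's displacement law: λ_max = b/T = (2.898×10⁻³ m·K)/(690.1 K) = 4.199×10⁻⁶ m.
That is 4.20 μm, in the infrared range.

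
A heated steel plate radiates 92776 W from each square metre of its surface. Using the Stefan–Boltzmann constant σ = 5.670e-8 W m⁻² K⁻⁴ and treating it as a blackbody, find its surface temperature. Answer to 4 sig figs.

T ≈ 1131 K

I = σT⁴, so T = (I/σ)^(1/4) = (92776/(5.670×10⁻⁸))^(1/4) = 1131 K.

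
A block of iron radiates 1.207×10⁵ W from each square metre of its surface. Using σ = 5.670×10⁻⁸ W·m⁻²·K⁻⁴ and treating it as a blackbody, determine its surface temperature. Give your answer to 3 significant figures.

T ≈ 1.21×10³ K

I = σT⁴, so T = (I/σ)^(1/4) = (1.207×10⁵/(5.670×10⁻⁸))^(1/4) = 1.21×10³ K.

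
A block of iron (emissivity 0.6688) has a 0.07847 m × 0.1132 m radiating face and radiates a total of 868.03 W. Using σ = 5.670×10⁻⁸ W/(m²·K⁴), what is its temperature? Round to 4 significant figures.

T ≈ 1267 K

Area A = 0.07847 × 0.1132 = 8.8828×10⁻³ m².
P = εσAT⁴ ⇒ T = (P/(εσA))^(1/4) = (868.03/(0.6688×5.670×10⁻⁸×8.8828×10⁻³))^(1/4) = 1267 K.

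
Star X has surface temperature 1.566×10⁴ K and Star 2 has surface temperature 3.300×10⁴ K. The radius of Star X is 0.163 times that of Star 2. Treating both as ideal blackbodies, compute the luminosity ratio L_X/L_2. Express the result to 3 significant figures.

L_X/L_2 ≈ 1.35×10⁻³

L ∝ R²T⁴, so L_X/L_2 = (R_X/R_2)²(T_X/T_2)⁴ = (0.163)² × (1.566×10⁴/3.300×10⁴)⁴ = 0.026569 × 0.0507121 = 1.35×10⁻³.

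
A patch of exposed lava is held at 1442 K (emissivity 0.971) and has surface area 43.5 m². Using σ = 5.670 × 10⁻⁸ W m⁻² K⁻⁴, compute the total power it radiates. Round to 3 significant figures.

P ≈ 1.04×10⁷ W

Area A = 43.5 m².
P = εσAT⁴ = 0.971 × 5.670×10⁻⁸ × 43.5 × (1442)⁴ = 1.04×10⁷ W.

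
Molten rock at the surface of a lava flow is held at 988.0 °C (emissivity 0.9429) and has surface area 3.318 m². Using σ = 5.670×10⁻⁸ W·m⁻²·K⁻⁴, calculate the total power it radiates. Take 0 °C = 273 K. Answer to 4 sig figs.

P ≈ 4.485×10⁵ W

T = 988.0 °C + 273 = 1261.0 K.
Area A = 3.318 m².
P = εσAT⁴ = 0.9429 × 5.670×10⁻⁸ × 3.318 × (1261.0)⁴ = 4.485×10⁵ W.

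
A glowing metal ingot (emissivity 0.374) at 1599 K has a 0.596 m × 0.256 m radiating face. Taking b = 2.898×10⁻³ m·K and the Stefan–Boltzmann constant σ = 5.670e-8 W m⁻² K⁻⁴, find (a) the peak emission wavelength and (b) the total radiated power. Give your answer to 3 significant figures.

(a) λ_max = b/T = 2.898×10⁻³/1599 = 1.812×10⁻⁶ m = 1.81 μm.
Area A = 0.596 × 0.256 = 0.152576 m².
(b) P = εσAT⁴ = 0.374×5.670×10⁻⁸×0.152576×(1599)⁴ = 2.12×10⁴ W.

λ_max ≈ 1.81 μm; P ≈ 2.12×10⁴ W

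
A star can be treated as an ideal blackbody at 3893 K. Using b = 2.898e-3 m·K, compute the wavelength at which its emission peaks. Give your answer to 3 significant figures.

λ_max ≈ 744 nm

Wien's displacement law: λ_max = b/T = (2.898×10⁻³ m·K)/(3893 K) = 7.444×10⁻⁷ m.
That is 744 nm, in the visible range.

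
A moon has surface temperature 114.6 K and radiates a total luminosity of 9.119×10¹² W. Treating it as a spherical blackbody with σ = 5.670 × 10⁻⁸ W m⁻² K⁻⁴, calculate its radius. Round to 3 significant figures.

L = 4πR²σT⁴ ⇒ R = √(L/(4πσT⁴)).
σT⁴ = 9.77961 W/m², so R = √(9.119×10¹²/(4π×9.77961)) = 2.72×10⁵ m.

R ≈ 2.72×10⁵ m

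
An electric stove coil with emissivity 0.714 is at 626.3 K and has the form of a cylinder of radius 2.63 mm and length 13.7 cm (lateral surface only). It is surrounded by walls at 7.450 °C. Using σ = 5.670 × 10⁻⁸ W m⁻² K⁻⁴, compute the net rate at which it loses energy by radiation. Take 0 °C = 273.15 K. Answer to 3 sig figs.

Net loss ≈ 13.5 W

Surroundings: T = 7.450 °C + 273.15 = 280.600 K.
Lateral area A = 2πrL = 2π×2.63×10⁻³×0.137 = 2.26389×10⁻³ m².
Net radiated power P_net = εσA(T⁴ − T₀⁴) = 0.714×5.670×10⁻⁸×2.26389×10⁻³×(626.3⁴ − 280.600⁴).
T⁴ − T₀⁴ = 1.53861×10¹¹ − 6.19941×10⁹ = 1.47662×10¹¹ K⁴, so P_net = 13.5 W.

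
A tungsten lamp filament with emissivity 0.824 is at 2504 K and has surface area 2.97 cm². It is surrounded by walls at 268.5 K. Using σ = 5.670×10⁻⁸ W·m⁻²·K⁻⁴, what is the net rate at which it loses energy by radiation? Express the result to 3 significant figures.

Area A = 2.97 cm² = 2.97×10⁻⁴ m².
Net radiated power P_net = εσA(T⁴ − T₀⁴) = 0.824×5.670×10⁻⁸×2.97×10⁻⁴×(2504⁴ − 268.5⁴).
T⁴ − T₀⁴ = 3.93131×10¹³ − 5.19729×10⁹ = 3.93079×10¹³ K⁴, so P_net = 545 W.

Net loss ≈ 545 W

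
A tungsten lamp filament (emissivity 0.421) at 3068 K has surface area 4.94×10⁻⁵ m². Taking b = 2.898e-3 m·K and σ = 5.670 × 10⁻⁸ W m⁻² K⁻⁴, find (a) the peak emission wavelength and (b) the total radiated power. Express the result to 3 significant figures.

(a) λ_max = b/T = 2.898×10⁻³/3068 = 9.446×10⁻⁷ m = 0.945 μm.
Area A = 4.94×10⁻⁵ m².
(b) P = εσAT⁴ = 0.421×5.670×10⁻⁸×4.94×10⁻⁵×(3068)⁴ = 104 W.

λ_max ≈ 0.945 μm; P ≈ 104 W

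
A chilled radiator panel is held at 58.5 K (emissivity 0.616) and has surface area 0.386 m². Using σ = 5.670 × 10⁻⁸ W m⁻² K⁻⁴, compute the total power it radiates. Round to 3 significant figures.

Area A = 0.386 m².
P = εσAT⁴ = 0.616 × 5.670×10⁻⁸ × 0.386 × (58.5)⁴ = 0.158 W.

P ≈ 0.158 W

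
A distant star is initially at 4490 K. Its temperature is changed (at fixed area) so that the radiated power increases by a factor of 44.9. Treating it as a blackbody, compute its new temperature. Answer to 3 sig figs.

T₂ ≈ 1.16×10⁴ K

P ∝ T⁴, so T₂/T₁ = (P₂/P₁)^(1/4) = (44.9)^(1/4) = 2.58858.
T₂ = 4490 × 2.58858 = 1.16×10⁴ K.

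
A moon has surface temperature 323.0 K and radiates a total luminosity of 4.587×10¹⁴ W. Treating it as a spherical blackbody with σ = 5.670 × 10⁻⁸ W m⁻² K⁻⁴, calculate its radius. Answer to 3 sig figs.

R ≈ 2.43×10⁵ m

L = 4πR²σT⁴ ⇒ R = √(L/(4πσT⁴)).
σT⁴ = 617.153 W/m², so R = √(4.587×10¹⁴/(4π×617.153)) = 2.43×10⁵ m.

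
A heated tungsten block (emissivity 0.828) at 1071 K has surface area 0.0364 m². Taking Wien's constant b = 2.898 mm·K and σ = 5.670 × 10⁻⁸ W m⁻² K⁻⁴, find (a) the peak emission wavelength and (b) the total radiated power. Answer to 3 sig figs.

λ_max ≈ 2.71×10³ nm; P ≈ 2.25×10³ W

(a) λ_max = b/T = 2.898×10⁻³/1071 = 2.706×10⁻⁶ m = 2.71×10³ nm.
Area A = 0.0364 m².
(b) P = εσAT⁴ = 0.828×5.670×10⁻⁸×0.0364×(1071)⁴ = 2.25×10³ W.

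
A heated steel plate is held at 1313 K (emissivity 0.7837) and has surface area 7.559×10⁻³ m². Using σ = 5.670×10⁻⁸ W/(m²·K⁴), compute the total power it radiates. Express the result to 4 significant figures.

P ≈ 998.3 W

Area A = 7.559×10⁻³ m².
P = εσAT⁴ = 0.7837 × 5.670×10⁻⁸ × 7.559×10⁻³ × (1313)⁴ = 998.3 W.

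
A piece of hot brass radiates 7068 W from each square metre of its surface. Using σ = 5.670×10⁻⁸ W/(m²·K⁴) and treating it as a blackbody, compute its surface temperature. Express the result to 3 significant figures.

I = σT⁴, so T = (I/σ)^(1/4) = (7068/(5.670×10⁻⁸))^(1/4) = 594 K.

T ≈ 594 K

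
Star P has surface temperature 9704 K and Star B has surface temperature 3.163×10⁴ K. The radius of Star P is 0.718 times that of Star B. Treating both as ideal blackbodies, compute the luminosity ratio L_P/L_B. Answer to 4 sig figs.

L ∝ R²T⁴, so L_P/L_B = (R_P/R_B)²(T_P/T_B)⁴ = (0.718)² × (9704/3.163×10⁴)⁴ = 0.515524 × 8.85944×10⁻³ = 4.567×10⁻³.

L_P/L_B ≈ 4.567×10⁻³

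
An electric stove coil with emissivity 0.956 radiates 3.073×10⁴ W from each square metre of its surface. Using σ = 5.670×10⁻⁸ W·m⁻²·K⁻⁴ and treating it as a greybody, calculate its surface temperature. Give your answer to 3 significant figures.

I = εσT⁴, so T = (I/εσ)^(1/4) = (3.073×10⁴/(0.956×5.670×10⁻⁸))^(1/4) = 868 K.

T ≈ 868 K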